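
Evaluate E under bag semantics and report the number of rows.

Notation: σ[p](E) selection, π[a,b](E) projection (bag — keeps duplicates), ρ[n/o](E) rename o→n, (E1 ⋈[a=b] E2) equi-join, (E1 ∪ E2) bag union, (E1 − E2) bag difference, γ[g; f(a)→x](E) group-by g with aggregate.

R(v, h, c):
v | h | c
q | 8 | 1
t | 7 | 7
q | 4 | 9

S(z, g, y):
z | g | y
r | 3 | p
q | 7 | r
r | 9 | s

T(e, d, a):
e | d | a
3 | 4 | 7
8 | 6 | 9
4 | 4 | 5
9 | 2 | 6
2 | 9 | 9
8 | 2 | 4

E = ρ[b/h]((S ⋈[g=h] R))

Subexpression sizes:
  S → 3
  R → 3
  (S ⋈[g=h] R) → 1
  ρ[b/h]((S ⋈[g=h] R)) → 1

|E| = 1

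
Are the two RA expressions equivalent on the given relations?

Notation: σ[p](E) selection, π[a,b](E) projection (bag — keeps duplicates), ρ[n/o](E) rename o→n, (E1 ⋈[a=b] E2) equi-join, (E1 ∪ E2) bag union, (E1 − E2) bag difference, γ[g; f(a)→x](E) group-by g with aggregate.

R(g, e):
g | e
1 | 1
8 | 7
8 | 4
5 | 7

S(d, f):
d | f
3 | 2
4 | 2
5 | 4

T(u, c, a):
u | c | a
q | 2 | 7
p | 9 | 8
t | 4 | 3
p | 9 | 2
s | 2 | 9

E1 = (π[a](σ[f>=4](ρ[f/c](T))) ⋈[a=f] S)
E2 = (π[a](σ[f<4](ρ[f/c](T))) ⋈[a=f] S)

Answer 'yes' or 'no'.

E1 per-node cardinality:
  T → 5
  ρ[f/c](T) → 5
  σ[f>=4](ρ[f/c](T)) → 3
  π[a](σ[f>=4](ρ[f/c](T))) → 3
  S → 3
  (π[a](σ[f>=4](ρ[f/c](T))) ⋈[a=f] S) → 2
E2 per-node cardinality:
  T → 5
  ρ[f/c](T) → 5
  σ[f<4](ρ[f/c](T)) → 2
  π[a](σ[f<4](ρ[f/c](T))) → 2
  S → 3
  (π[a](σ[f<4](ρ[f/c](T))) ⋈[a=f] S) → 0

E1 result:
a | d | f
2 | 3 | 2
2 | 4 | 2
E2 result:
a | d | f
(0 rows)
Witness: (2, 3, 2) appears 1× in E1 but 0× in E2.

no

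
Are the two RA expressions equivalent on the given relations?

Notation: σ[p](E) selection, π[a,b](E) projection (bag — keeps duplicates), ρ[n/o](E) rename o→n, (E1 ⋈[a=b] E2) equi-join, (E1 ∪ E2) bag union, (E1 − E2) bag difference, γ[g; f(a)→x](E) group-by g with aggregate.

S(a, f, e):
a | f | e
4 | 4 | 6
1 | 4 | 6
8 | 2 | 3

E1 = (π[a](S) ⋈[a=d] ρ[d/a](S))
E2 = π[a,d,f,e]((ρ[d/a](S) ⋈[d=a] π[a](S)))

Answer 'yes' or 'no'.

E1 row counts bottom-up:
  S → 3
  π[a](S) → 3
  S → 3
  ρ[d/a](S) → 3
  (π[a](S) ⋈[a=d] ρ[d/a](S)) → 3
E2 row counts bottom-up:
  S → 3
  ρ[d/a](S) → 3
  S → 3
  π[a](S) → 3
  (ρ[d/a](S) ⋈[d=a] π[a](S)) → 3
  π[a,d,f,e]((ρ[d/a](S) ⋈[d=a] π[a](S))) → 3

E1 and E2 produce the same multiset:
a | d | f | e
1 | 1 | 4 | 6
4 | 4 | 4 | 6
8 | 8 | 2 | 3

yes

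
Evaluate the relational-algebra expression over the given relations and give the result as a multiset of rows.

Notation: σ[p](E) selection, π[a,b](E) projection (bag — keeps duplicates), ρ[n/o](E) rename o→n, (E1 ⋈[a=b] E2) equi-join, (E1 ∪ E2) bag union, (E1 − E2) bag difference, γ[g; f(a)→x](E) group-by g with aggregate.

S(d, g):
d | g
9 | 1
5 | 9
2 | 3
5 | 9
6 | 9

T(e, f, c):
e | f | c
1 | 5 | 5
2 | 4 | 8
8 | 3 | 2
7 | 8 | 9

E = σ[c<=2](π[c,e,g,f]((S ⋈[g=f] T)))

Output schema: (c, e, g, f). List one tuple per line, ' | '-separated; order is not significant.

Row counts bottom-up:
  S → 5
  T → 4
  (S ⋈[g=f] T) → 1
  π[c,e,g,f]((S ⋈[g=f] T)) → 1
  σ[c<=2](π[c,e,g,f]((S ⋈[g=f] T))) → 1

== RESULT ==
c | e | g | f
2 | 8 | 3 | 3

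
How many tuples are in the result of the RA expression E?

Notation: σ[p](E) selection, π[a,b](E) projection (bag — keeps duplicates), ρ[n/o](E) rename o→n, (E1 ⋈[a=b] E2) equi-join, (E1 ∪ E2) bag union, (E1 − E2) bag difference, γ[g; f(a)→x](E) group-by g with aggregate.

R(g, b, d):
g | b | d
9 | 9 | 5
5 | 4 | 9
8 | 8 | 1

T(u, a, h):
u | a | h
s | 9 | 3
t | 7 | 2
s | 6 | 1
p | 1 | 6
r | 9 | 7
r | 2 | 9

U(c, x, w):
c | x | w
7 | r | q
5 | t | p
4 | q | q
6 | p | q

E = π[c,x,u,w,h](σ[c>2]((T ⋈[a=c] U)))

Per-node cardinality:
  T → 6
  U → 4
  (T ⋈[a=c] U) → 2
  σ[c>2]((T ⋈[a=c] U)) → 2
  π[c,x,u,w,h](σ[c>2]((T ⋈[a=c] U))) → 2

|E| = 2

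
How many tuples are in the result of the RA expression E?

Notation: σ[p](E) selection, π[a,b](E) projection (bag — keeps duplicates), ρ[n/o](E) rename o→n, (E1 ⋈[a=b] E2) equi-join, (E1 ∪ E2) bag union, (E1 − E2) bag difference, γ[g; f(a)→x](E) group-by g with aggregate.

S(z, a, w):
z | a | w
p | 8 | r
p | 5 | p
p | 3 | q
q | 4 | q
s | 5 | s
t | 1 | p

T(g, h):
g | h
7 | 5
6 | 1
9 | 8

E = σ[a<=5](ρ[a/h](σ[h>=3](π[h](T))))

Per-node cardinality:
  T → 3
  π[h](T) → 3
  σ[h>=3](π[h](T)) → 2
  ρ[a/h](σ[h>=3](π[h](T))) → 2
  σ[a<=5](ρ[a/h](σ[h>=3](π[h](T)))) → 1

|E| = 1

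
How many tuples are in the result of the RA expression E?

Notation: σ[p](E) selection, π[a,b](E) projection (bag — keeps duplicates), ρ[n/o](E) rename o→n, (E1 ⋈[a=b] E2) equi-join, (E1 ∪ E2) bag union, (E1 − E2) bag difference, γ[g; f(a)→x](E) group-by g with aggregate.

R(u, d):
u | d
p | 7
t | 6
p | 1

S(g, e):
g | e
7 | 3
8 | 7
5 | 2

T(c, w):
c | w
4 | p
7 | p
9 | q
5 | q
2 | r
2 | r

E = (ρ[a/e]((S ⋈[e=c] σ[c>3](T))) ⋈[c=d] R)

Row counts bottom-up:
  S → 3
  T → 6
  σ[c>3](T) → 4
  (S ⋈[e=c] σ[c>3](T)) → 1
  ρ[a/e]((S ⋈[e=c] σ[c>3](T))) → 1
  R → 3
  (ρ[a/e]((S ⋈[e=c] σ[c>3](T))) ⋈[c=d] R) → 1

|E| = 1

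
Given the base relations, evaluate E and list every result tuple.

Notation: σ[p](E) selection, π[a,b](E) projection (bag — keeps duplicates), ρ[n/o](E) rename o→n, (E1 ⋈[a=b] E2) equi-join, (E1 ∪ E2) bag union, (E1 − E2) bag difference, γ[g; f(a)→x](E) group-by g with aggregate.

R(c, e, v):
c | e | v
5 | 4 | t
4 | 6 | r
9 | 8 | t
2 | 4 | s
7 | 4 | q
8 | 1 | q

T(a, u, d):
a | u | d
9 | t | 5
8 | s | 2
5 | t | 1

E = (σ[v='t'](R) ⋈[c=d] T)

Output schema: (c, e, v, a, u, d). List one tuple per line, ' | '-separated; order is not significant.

Per-node cardinality:
  R → 6
  σ[v='t'](R) → 2
  T → 3
  (σ[v='t'](R) ⋈[c=d] T) → 1

== RESULT ==
c | e | v | a | u | d
5 | 4 | t | 9 | t | 5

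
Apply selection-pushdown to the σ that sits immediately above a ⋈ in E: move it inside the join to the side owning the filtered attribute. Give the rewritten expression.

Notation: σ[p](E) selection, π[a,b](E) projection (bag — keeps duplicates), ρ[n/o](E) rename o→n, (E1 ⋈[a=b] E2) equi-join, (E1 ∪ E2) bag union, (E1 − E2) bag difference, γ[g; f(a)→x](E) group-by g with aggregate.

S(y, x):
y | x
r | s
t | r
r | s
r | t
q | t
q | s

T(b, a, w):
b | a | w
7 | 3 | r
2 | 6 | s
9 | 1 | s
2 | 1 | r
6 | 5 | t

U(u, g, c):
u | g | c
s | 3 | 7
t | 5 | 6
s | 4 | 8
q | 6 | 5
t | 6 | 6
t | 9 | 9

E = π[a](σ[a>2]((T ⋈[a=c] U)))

σ filters on a, owned by the left side.
E' = π[a]((σ[a>2](T) ⋈[a=c] U))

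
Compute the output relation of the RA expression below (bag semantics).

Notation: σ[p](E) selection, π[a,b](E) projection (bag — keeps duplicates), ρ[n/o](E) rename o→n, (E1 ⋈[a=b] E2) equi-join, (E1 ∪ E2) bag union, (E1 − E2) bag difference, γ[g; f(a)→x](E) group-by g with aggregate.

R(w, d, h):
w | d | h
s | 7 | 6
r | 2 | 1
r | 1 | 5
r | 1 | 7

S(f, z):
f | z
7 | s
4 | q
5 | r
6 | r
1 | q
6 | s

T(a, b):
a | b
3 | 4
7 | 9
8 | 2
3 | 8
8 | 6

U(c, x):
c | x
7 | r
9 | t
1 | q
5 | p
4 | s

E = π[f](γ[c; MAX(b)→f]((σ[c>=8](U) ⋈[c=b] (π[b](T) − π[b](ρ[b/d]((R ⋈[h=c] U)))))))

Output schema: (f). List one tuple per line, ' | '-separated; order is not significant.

Row counts bottom-up:
  U → 5
  σ[c>=8](U) → 1
  T → 5
  π[b](T) → 5
  R → 4
  U → 5
  (R ⋈[h=c] U) → 3
  ρ[b/d]((R ⋈[h=c] U)) → 3
  π[b](ρ[b/d]((R ⋈[h=c] U))) → 3
  (π[b](T) − π[b](ρ[b/d]((R ⋈[h=c] U)))) → 4
  (σ[c>=8](U) ⋈[c=b] (π[b](T) − π[b](ρ[b/d]((R ⋈[h=c] U))))) → 1
  γ[c; MAX(b)→f]((σ[c>=8](U) ⋈[c=b] (π[b](T) − π[b](ρ[b/d]((R ⋈[h=c] U)))))) → 1
  π[f](γ[c; MAX(b)→f]((σ[c>=8](U) ⋈[c=b] (π[b](T) − π[b](ρ[b/d]((R ⋈[h=c] U))))))) → 1

== RESULT ==
f
9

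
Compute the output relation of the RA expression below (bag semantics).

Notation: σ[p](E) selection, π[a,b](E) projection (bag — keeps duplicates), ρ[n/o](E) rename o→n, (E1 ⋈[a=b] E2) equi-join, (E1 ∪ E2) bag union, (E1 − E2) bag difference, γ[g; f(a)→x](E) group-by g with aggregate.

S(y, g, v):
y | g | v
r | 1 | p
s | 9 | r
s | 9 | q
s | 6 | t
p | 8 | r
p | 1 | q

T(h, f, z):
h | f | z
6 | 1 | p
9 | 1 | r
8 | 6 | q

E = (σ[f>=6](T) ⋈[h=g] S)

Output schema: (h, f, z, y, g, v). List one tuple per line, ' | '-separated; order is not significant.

Per-node cardinality:
  T → 3
  σ[f>=6](T) → 1
  S → 6
  (σ[f>=6](T) ⋈[h=g] S) → 1

== RESULT ==
h | f | z | y | g | v
8 | 6 | q | p | 8 | r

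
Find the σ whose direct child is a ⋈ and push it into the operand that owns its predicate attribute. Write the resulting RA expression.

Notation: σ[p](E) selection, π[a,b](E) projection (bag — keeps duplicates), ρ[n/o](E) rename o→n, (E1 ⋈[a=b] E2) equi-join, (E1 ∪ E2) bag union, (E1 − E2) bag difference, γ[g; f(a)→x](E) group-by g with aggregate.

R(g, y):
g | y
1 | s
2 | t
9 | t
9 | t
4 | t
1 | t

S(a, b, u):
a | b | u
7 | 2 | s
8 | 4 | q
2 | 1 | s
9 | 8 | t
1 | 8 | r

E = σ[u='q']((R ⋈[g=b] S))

σ filters on u, owned by the right side.
E' = (R ⋈[g=b] σ[u='q'](S))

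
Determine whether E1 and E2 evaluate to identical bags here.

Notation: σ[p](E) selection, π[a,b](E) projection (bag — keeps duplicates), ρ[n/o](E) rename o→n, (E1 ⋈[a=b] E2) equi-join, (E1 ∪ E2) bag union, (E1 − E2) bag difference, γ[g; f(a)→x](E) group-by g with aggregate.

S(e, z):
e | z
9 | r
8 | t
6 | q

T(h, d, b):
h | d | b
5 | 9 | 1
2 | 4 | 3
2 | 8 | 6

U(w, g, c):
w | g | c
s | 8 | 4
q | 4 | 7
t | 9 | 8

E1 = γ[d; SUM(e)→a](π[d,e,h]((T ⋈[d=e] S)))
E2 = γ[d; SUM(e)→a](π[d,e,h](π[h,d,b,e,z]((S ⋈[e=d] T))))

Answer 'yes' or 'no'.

E1 subexpression sizes:
  T → 3
  S → 3
  (T ⋈[d=e] S) → 2
  π[d,e,h]((T ⋈[d=e] S)) → 2
  γ[d; SUM(e)→a](π[d,e,h]((T ⋈[d=e] S))) → 2
E2 subexpression sizes:
  S → 3
  T → 3
  (S ⋈[e=d] T) → 2
  π[h,d,b,e,z]((S ⋈[e=d] T)) → 2
  π[d,e,h](π[h,d,b,e,z]((S ⋈[e=d] T))) → 2
  γ[d; SUM(e)→a](π[d,e,h](π[h,d,b,e,z]((S ⋈[e=d] T)))) → 2

E1 and E2 produce the same multiset:
d | a
8 | 8
9 | 9

yes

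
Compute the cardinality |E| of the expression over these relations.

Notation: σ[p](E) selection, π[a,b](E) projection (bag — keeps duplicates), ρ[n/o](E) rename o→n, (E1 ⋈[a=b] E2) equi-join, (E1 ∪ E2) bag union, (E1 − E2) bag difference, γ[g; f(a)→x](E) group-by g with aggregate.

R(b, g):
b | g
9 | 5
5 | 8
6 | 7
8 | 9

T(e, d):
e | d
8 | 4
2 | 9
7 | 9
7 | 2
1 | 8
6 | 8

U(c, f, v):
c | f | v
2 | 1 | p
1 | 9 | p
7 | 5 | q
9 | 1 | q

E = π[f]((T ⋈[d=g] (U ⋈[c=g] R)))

Subexpression sizes:
  T → 6
  U → 4
  R → 4
  (U ⋈[c=g] R) → 2
  (T ⋈[d=g] (U ⋈[c=g] R)) → 2
  π[f]((T ⋈[d=g] (U ⋈[c=g] R))) → 2

|E| = 2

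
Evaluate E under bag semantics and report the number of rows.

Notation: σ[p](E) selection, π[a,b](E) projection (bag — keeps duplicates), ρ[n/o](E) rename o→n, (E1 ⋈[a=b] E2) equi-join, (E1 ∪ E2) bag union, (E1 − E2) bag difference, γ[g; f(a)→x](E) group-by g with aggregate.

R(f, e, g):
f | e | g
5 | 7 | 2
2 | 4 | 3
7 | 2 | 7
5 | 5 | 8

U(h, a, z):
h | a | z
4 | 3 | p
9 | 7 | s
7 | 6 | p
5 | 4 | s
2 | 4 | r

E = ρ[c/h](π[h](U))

Stepwise |·|:
  U → 5
  π[h](U) → 5
  ρ[c/h](π[h](U)) → 5

|E| = 5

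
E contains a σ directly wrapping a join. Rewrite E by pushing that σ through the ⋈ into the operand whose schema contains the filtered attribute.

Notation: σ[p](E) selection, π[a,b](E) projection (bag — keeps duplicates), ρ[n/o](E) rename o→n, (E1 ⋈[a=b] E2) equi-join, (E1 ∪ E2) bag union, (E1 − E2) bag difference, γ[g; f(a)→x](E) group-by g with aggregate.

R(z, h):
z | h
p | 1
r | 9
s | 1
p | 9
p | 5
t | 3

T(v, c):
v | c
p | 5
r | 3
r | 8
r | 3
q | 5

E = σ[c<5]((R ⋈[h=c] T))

σ filters on c, owned by the right side.
E' = (R ⋈[h=c] σ[c<5](T))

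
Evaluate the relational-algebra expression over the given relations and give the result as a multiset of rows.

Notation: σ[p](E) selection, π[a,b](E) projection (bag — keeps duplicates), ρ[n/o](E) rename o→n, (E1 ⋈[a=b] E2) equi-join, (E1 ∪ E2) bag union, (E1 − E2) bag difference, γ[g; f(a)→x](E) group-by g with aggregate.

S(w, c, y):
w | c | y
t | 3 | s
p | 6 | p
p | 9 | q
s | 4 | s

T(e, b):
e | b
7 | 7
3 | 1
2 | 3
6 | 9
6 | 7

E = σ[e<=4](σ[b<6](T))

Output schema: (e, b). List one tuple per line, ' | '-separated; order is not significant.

Subexpression sizes:
  T → 5
  σ[b<6](T) → 2
  σ[e<=4](σ[b<6](T)) → 2

== RESULT ==
e | b
2 | 3
3 | 1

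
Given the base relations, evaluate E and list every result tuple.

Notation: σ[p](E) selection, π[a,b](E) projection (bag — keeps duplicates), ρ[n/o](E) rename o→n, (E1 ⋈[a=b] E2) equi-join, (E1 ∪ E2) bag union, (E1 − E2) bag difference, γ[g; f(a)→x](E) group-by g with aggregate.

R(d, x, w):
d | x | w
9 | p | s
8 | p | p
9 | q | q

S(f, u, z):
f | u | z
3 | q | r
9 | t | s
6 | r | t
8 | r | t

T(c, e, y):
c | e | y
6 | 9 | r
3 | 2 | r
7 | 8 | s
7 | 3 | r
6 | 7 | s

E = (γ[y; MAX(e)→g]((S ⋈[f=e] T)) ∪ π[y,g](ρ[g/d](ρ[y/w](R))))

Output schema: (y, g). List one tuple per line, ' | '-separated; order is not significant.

Per-node cardinality:
  S → 4
  T → 5
  (S ⋈[f=e] T) → 3
  γ[y; MAX(e)→g]((S ⋈[f=e] T)) → 2
  R → 3
  ρ[y/w](R) → 3
  ρ[g/d](ρ[y/w](R)) → 3
  π[y,g](ρ[g/d](ρ[y/w](R))) → 3
  (γ[y; MAX(e)→g]((S ⋈[f=e] T)) ∪ π[y,g](ρ[g/d](ρ[y/w](R)))) → 5

== RESULT ==
y | g
p | 8
q | 9
r | 9
s | 8
s | 9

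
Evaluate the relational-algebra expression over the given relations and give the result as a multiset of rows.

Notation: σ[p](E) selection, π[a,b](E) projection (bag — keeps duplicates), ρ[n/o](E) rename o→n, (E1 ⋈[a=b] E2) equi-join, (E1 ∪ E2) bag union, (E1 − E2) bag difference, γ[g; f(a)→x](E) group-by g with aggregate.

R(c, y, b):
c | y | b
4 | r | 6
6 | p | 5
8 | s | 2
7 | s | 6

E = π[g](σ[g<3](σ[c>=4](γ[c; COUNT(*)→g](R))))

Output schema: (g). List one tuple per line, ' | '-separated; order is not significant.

Stepwise |·|:
  R → 4
  γ[c; COUNT(*)→g](R) → 4
  σ[c>=4](γ[c; COUNT(*)→g](R)) → 4
  σ[g<3](σ[c>=4](γ[c; COUNT(*)→g](R))) → 4
  π[g](σ[g<3](σ[c>=4](γ[c; COUNT(*)→g](R)))) → 4

== RESULT ==
g
1
1
1
1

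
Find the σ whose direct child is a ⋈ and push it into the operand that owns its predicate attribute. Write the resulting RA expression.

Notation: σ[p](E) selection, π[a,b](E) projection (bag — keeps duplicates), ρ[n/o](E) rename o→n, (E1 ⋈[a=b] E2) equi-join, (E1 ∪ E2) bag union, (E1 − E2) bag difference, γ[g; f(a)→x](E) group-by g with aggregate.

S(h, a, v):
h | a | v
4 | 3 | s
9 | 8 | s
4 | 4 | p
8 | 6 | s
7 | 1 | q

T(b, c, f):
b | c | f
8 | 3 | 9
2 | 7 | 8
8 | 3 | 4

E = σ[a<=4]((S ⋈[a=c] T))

σ filters on a, owned by the left side.
E' = (σ[a<=4](S) ⋈[a=c] T)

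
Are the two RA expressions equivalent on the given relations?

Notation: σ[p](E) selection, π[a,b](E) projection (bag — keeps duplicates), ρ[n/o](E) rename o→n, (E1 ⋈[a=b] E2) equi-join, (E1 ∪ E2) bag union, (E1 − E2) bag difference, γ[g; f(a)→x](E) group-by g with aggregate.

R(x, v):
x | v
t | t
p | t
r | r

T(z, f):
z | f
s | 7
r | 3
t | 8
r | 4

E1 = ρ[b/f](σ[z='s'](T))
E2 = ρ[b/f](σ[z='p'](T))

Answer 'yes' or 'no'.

E1 subexpression sizes:
  T → 4
  σ[z='s'](T) → 1
  ρ[b/f](σ[z='s'](T)) → 1
E2 subexpression sizes:
  T → 4
  σ[z='p'](T) → 0
  ρ[b/f](σ[z='p'](T)) → 0

E1 result:
z | b
s | 7
E2 result:
z | b
(0 rows)
Witness: ('s', 7) appears 1× in E1 but 0× in E2.

no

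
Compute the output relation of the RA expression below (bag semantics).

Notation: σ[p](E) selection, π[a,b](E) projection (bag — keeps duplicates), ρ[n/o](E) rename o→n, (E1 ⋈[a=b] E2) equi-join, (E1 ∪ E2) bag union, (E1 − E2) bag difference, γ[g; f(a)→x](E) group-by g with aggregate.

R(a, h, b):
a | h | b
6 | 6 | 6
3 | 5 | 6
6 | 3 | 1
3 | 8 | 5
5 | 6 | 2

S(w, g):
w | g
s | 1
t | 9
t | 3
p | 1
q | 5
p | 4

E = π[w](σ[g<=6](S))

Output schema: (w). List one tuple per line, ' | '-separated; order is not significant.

Row counts bottom-up:
  S → 6
  σ[g<=6](S) → 5
  π[w](σ[g<=6](S)) → 5

== RESULT ==
w
p
p
q
s
t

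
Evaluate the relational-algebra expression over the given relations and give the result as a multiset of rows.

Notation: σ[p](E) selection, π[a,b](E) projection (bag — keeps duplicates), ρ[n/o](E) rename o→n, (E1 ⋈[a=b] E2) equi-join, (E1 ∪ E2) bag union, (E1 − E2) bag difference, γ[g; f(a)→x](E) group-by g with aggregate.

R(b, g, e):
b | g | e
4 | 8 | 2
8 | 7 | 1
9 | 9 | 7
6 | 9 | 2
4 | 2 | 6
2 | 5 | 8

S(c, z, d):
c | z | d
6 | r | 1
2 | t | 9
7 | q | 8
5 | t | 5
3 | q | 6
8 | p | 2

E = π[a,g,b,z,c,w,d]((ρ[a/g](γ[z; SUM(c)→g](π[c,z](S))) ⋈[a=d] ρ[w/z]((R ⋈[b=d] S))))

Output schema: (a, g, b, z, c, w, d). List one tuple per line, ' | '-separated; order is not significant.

Row counts bottom-up:
  S → 6
  π[c,z](S) → 6
  γ[z; SUM(c)→g](π[c,z](S)) → 4
  ρ[a/g](γ[z; SUM(c)→g](π[c,z](S))) → 4
  R → 6
  S → 6
  (R ⋈[b=d] S) → 4
  ρ[w/z]((R ⋈[b=d] S)) → 4
  (ρ[a/g](γ[z; SUM(c)→g](π[c,z](S))) ⋈[a=d] ρ[w/z]((R ⋈[b=d] S))) → 2
  π[a,g,b,z,c,w,d]((ρ[a/g](γ[z; SUM(c)→g](π[c,z](S))) ⋈[a=d] ρ[w/z]((R ⋈[b=d] S)))) → 2

== RESULT ==
a | g | b | z | c | w | d
6 | 9 | 6 | r | 3 | q | 6
8 | 7 | 8 | p | 7 | q | 8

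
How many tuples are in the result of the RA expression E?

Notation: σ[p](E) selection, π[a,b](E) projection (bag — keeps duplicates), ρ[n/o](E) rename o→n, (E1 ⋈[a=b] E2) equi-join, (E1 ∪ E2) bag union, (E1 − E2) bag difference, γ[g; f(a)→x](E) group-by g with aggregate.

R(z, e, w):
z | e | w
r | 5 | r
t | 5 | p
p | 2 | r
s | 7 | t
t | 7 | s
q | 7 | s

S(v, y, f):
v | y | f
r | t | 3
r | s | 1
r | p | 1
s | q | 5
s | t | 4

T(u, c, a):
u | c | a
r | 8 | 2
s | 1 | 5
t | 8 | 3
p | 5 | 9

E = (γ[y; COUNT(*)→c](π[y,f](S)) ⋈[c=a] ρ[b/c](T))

Subexpression sizes:
  S → 5
  π[y,f](S) → 5
  γ[y; COUNT(*)→c](π[y,f](S)) → 4
  T → 4
  ρ[b/c](T) → 4
  (γ[y; COUNT(*)→c](π[y,f](S)) ⋈[c=a] ρ[b/c](T)) → 1

|E| = 1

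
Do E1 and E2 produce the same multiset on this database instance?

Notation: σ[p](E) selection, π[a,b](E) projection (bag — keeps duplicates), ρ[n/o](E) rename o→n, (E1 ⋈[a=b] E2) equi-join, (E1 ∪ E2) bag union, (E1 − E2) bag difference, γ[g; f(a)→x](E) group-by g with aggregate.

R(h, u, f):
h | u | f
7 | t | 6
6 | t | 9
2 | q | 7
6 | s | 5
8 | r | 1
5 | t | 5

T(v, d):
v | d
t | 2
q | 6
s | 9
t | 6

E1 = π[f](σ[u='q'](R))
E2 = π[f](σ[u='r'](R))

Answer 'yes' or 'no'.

E1 row counts bottom-up:
  R → 6
  σ[u='q'](R) → 1
  π[f](σ[u='q'](R)) → 1
E2 row counts bottom-up:
  R → 6
  σ[u='r'](R) → 1
  π[f](σ[u='r'](R)) → 1

E1 result:
f
7
E2 result:
f
1
Witness: (1,) appears 0× in E1 but 1× in E2.

no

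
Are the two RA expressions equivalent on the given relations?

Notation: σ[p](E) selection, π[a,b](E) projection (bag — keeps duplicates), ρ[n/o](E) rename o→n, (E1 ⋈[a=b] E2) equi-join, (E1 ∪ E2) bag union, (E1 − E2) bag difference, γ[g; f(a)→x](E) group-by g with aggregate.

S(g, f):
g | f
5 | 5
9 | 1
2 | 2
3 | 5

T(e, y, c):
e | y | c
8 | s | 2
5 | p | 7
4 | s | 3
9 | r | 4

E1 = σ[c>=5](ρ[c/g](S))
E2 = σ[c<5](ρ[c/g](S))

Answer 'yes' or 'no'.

E1 subexpression sizes:
  S → 4
  ρ[c/g](S) → 4
  σ[c>=5](ρ[c/g](S)) → 2
E2 subexpression sizes:
  S → 4
  ρ[c/g](S) → 4
  σ[c<5](ρ[c/g](S)) → 2

E1 result:
c | f
5 | 5
9 | 1
E2 result:
c | f
2 | 2
3 | 5
Witness: (9, 1) appears 1× in E1 but 0× in E2.

no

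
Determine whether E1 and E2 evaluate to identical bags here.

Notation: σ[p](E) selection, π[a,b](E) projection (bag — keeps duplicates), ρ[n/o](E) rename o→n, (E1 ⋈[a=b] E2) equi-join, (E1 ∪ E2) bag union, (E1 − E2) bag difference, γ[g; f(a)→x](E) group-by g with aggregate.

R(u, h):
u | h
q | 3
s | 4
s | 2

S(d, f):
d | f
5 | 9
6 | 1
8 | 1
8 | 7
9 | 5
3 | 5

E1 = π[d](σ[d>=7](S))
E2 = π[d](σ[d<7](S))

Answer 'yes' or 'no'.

E1 stepwise |·|:
  S → 6
  σ[d>=7](S) → 3
  π[d](σ[d>=7](S)) → 3
E2 stepwise |·|:
  S → 6
  σ[d<7](S) → 3
  π[d](σ[d<7](S)) → 3

E1 result:
d
8
8
9
E2 result:
d
3
5
6
Witness: (6,) appears 0× in E1 but 1× in E2.

no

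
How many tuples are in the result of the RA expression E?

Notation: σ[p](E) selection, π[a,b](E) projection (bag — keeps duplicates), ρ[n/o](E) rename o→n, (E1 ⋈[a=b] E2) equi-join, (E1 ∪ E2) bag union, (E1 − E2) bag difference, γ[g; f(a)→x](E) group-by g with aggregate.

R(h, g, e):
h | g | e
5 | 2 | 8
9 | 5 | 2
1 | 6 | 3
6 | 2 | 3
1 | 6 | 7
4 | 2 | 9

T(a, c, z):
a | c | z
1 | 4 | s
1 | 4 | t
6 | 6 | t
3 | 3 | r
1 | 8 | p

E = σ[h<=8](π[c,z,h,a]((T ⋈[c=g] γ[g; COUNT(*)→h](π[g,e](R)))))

Per-node cardinality:
  T → 5
  R → 6
  π[g,e](R) → 6
  γ[g; COUNT(*)→h](π[g,e](R)) → 3
  (T ⋈[c=g] γ[g; COUNT(*)→h](π[g,e](R))) → 1
  π[c,z,h,a]((T ⋈[c=g] γ[g; COUNT(*)→h](π[g,e](R)))) → 1
  σ[h<=8](π[c,z,h,a]((T ⋈[c=g] γ[g; COUNT(*)→h](π[g,e](R))))) → 1

|E| = 1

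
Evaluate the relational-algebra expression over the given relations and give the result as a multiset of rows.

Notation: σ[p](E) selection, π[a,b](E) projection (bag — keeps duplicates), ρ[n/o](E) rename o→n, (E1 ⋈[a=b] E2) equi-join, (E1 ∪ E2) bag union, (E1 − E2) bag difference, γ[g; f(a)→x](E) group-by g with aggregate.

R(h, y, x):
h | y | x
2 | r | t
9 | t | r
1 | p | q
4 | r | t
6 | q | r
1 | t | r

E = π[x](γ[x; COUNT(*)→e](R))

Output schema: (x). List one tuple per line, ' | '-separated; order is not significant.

Row counts bottom-up:
  R → 6
  γ[x; COUNT(*)→e](R) → 3
  π[x](γ[x; COUNT(*)→e](R)) → 3

== RESULT ==
x
q
r
t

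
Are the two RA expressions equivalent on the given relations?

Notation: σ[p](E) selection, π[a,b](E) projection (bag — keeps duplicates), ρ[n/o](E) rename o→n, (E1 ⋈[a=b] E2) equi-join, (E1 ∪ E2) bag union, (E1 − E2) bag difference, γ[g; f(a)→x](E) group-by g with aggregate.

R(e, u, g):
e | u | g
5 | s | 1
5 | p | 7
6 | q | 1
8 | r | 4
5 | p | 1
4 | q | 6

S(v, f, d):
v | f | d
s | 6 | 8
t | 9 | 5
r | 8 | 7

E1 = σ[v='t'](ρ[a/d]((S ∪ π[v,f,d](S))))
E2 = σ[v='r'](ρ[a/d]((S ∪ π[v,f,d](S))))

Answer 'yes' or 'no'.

E1 stepwise |·|:
  S → 3
  S → 3
  π[v,f,d](S) → 3
  (S ∪ π[v,f,d](S)) → 6
  ρ[a/d]((S ∪ π[v,f,d](S))) → 6
  σ[v='t'](ρ[a/d]((S ∪ π[v,f,d](S)))) → 2
E2 stepwise |·|:
  S → 3
  S → 3
  π[v,f,d](S) → 3
  (S ∪ π[v,f,d](S)) → 6
  ρ[a/d]((S ∪ π[v,f,d](S))) → 6
  σ[v='r'](ρ[a/d]((S ∪ π[v,f,d](S)))) → 2

E1 result:
v | f | a
t | 9 | 5
t | 9 | 5
E2 result:
v | f | a
r | 8 | 7
r | 8 | 7
Witness: ('t', 9, 5) appears 2× in E1 but 0× in E2.

no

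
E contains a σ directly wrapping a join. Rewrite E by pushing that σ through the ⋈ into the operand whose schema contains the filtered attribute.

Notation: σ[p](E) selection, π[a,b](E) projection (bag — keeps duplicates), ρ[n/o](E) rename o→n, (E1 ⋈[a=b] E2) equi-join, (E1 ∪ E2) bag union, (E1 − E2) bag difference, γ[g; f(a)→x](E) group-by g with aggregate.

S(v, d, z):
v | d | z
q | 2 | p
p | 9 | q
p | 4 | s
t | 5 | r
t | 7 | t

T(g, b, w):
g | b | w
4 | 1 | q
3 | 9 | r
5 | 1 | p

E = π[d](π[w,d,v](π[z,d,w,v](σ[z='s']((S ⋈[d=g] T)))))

σ filters on z, owned by the left side.
E' = π[d](π[w,d,v](π[z,d,w,v]((σ[z='s'](S) ⋈[d=g] T))))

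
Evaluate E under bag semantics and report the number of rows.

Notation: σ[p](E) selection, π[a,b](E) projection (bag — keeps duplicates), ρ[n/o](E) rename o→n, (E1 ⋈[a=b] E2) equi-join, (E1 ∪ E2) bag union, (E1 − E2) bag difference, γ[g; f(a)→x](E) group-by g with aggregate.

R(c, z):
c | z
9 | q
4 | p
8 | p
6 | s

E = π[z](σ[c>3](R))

Subexpression sizes:
  R → 4
  σ[c>3](R) → 4
  π[z](σ[c>3](R)) → 4

|E| = 4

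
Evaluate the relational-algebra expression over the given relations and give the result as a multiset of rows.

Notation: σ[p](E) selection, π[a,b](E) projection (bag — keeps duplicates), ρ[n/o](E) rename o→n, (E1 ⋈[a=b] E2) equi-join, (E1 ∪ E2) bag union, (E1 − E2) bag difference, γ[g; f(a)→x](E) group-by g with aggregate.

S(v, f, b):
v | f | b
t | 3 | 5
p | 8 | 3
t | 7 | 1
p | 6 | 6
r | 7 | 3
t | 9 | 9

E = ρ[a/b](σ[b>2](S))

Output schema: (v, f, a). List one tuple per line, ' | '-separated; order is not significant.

Row counts bottom-up:
  S → 6
  σ[b>2](S) → 5
  ρ[a/b](σ[b>2](S)) → 5

== RESULT ==
v | f | a
p | 6 | 6
p | 8 | 3
r | 7 | 3
t | 3 | 5
t | 9 | 9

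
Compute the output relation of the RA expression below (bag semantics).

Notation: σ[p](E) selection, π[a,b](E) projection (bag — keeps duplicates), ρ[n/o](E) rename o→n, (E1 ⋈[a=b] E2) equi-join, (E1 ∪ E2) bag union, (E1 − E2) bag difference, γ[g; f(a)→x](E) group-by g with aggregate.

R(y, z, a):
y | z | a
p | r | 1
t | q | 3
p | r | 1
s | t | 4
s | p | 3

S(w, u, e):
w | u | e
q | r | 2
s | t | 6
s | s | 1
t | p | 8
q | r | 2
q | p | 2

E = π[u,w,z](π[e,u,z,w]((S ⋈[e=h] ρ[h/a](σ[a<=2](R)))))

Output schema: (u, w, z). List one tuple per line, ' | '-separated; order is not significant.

Per-node cardinality:
  S → 6
  R → 5
  σ[a<=2](R) → 2
  ρ[h/a](σ[a<=2](R)) → 2
  (S ⋈[e=h] ρ[h/a](σ[a<=2](R))) → 2
  π[e,u,z,w]((S ⋈[e=h] ρ[h/a](σ[a<=2](R)))) → 2
  π[u,w,z](π[e,u,z,w]((S ⋈[e=h] ρ[h/a](σ[a<=2](R))))) → 2

== RESULT ==
u | w | z
s | s | r
s | s | r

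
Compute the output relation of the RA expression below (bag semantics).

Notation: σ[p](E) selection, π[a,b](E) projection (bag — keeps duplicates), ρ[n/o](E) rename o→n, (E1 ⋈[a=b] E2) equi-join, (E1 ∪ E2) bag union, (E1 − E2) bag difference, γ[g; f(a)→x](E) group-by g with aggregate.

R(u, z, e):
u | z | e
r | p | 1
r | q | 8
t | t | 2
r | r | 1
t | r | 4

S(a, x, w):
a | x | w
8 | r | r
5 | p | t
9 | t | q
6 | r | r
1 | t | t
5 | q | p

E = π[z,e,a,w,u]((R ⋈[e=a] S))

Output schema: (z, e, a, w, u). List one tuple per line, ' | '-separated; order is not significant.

Per-node cardinality:
  R → 5
  S → 6
  (R ⋈[e=a] S) → 3
  π[z,e,a,w,u]((R ⋈[e=a] S)) → 3

== RESULT ==
z | e | a | w | u
p | 1 | 1 | t | r
q | 8 | 8 | r | r
r | 1 | 1 | t | r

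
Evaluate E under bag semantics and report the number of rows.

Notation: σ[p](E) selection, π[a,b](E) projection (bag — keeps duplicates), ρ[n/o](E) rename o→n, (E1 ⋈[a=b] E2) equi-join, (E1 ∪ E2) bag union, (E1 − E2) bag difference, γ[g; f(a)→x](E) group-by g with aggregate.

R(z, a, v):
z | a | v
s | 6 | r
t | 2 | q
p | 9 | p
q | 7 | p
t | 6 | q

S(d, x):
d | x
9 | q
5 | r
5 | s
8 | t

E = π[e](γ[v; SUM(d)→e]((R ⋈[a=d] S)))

Row counts bottom-up:
  R → 5
  S → 4
  (R ⋈[a=d] S) → 1
  γ[v; SUM(d)→e]((R ⋈[a=d] S)) → 1
  π[e](γ[v; SUM(d)→e]((R ⋈[a=d] S))) → 1

|E| = 1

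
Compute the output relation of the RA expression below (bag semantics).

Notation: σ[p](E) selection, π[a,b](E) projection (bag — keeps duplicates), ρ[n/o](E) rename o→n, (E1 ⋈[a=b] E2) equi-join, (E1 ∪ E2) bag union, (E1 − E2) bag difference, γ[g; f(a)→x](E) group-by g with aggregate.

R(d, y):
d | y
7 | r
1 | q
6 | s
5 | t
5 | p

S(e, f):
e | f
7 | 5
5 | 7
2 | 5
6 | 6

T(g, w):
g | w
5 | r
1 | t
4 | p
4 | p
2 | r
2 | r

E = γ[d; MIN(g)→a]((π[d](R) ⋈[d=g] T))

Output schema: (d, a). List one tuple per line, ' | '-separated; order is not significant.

Row counts bottom-up:
  R → 5
  π[d](R) → 5
  T → 6
  (π[d](R) ⋈[d=g] T) → 3
  γ[d; MIN(g)→a]((π[d](R) ⋈[d=g] T)) → 2

== RESULT ==
d | a
1 | 1
5 | 5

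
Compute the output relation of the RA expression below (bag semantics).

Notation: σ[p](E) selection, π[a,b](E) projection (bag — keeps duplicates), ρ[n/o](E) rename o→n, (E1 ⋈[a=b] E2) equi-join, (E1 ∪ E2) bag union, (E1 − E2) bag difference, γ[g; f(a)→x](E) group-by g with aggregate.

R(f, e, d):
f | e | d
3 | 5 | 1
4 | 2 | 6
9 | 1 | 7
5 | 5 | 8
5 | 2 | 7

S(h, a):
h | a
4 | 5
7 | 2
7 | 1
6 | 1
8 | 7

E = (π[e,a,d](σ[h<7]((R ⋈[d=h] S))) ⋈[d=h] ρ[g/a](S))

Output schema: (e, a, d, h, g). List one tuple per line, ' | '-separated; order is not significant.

Row counts bottom-up:
  R → 5
  S → 5
  (R ⋈[d=h] S) → 6
  σ[h<7]((R ⋈[d=h] S)) → 1
  π[e,a,d](σ[h<7]((R ⋈[d=h] S))) → 1
  S → 5
  ρ[g/a](S) → 5
  (π[e,a,d](σ[h<7]((R ⋈[d=h] S))) ⋈[d=h] ρ[g/a](S)) → 1

== RESULT ==
e | a | d | h | g
2 | 1 | 6 | 6 | 1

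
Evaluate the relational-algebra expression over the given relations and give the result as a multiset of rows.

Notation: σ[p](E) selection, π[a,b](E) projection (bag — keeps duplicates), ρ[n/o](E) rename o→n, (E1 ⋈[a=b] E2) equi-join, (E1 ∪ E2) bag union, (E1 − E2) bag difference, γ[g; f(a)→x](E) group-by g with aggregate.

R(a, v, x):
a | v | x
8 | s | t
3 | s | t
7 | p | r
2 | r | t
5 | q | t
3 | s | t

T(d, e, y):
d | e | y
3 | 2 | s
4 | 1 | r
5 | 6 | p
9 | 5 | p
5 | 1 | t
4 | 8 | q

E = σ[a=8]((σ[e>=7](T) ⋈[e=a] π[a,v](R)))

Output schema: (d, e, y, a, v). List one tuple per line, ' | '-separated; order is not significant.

Stepwise |·|:
  T → 6
  σ[e>=7](T) → 1
  R → 6
  π[a,v](R) → 6
  (σ[e>=7](T) ⋈[e=a] π[a,v](R)) → 1
  σ[a=8]((σ[e>=7](T) ⋈[e=a] π[a,v](R))) → 1

== RESULT ==
d | e | y | a | v
4 | 8 | q | 8 | s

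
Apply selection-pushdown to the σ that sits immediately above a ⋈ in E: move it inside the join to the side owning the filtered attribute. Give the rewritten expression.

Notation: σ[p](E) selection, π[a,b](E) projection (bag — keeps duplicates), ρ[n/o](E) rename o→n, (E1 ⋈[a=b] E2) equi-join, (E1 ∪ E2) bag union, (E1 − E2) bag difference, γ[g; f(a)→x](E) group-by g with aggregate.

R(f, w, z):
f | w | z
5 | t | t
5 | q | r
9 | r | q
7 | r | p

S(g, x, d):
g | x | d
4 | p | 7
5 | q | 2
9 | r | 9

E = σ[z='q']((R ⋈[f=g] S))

σ filters on z, owned by the left side.
E' = (σ[z='q'](R) ⋈[f=g] S)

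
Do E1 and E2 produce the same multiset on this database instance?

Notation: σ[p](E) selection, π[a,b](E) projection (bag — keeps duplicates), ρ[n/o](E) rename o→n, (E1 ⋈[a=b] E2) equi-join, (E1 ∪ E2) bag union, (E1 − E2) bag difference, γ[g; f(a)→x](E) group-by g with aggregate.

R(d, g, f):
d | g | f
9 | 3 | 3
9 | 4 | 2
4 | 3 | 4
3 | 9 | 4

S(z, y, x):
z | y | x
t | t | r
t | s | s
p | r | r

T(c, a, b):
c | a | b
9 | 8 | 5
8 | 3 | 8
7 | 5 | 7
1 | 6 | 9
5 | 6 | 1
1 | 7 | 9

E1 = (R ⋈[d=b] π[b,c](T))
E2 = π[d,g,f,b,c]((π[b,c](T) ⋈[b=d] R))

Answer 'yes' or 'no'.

E1 stepwise |·|:
  R → 4
  T → 6
  π[b,c](T) → 6
  (R ⋈[d=b] π[b,c](T)) → 4
E2 stepwise |·|:
  T → 6
  π[b,c](T) → 6
  R → 4
  (π[b,c](T) ⋈[b=d] R) → 4
  π[d,g,f,b,c]((π[b,c](T) ⋈[b=d] R)) → 4

E1 and E2 produce the same multiset:
d | g | f | b | c
9 | 3 | 3 | 9 | 1
9 | 3 | 3 | 9 | 1
9 | 4 | 2 | 9 | 1
9 | 4 | 2 | 9 | 1

yes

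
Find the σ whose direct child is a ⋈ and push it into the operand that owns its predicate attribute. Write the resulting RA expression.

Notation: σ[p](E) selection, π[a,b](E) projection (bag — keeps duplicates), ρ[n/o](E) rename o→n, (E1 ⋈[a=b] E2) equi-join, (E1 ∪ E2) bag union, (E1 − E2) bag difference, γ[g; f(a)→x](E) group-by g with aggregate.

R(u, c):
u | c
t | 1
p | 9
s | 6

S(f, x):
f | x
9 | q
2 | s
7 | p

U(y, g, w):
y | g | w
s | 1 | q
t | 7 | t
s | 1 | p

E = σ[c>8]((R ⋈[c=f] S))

σ filters on c, owned by the left side.
E' = (σ[c>8](R) ⋈[c=f] S)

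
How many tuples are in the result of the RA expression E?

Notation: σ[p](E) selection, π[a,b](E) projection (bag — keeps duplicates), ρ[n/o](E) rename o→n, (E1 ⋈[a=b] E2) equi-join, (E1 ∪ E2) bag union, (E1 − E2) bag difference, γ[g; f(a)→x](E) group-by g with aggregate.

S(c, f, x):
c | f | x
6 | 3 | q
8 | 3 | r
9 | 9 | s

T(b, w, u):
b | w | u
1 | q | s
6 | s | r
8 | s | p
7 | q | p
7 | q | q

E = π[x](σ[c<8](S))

Per-node cardinality:
  S → 3
  σ[c<8](S) → 1
  π[x](σ[c<8](S)) → 1

|E| = 1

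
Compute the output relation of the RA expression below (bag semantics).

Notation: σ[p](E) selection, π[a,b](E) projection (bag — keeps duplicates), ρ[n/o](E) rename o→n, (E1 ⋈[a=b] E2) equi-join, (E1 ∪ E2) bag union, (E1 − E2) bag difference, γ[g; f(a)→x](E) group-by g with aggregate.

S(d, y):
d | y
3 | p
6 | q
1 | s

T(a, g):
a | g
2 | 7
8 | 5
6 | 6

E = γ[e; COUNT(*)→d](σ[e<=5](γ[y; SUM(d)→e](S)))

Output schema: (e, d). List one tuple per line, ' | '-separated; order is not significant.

Stepwise |·|:
  S → 3
  γ[y; SUM(d)→e](S) → 3
  σ[e<=5](γ[y; SUM(d)→e](S)) → 2
  γ[e; COUNT(*)→d](σ[e<=5](γ[y; SUM(d)→e](S))) → 2

== RESULT ==
e | d
1 | 1
3 | 1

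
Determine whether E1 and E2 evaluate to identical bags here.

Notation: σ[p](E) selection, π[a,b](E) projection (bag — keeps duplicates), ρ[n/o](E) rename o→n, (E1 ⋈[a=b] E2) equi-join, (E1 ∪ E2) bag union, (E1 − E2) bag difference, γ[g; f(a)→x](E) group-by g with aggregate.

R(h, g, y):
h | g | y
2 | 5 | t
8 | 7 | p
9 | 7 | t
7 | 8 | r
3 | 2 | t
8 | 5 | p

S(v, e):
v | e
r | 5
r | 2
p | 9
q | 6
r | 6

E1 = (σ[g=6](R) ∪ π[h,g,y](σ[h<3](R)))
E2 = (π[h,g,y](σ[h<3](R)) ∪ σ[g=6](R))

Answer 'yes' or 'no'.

E1 subexpression sizes:
  R → 6
  σ[g=6](R) → 0
  R → 6
  σ[h<3](R) → 1
  π[h,g,y](σ[h<3](R)) → 1
  (σ[g=6](R) ∪ π[h,g,y](σ[h<3](R))) → 1
E2 subexpression sizes:
  R → 6
  σ[h<3](R) → 1
  π[h,g,y](σ[h<3](R)) → 1
  R → 6
  σ[g=6](R) → 0
  (π[h,g,y](σ[h<3](R)) ∪ σ[g=6](R)) → 1

E1 and E2 produce the same multiset:
h | g | y
2 | 5 | t

yes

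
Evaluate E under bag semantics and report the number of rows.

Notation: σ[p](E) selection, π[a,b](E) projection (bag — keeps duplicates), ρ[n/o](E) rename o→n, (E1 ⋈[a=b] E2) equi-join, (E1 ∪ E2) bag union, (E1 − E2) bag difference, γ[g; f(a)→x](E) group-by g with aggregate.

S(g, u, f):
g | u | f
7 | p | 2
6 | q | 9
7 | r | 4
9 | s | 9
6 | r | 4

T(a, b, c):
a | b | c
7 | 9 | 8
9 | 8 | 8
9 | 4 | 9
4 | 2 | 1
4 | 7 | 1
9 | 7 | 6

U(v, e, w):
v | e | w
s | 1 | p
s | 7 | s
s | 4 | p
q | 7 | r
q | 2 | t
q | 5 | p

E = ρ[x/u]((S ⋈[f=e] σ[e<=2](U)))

Subexpression sizes:
  S → 5
  U → 6
  σ[e<=2](U) → 2
  (S ⋈[f=e] σ[e<=2](U)) → 1
  ρ[x/u]((S ⋈[f=e] σ[e<=2](U))) → 1

|E| = 1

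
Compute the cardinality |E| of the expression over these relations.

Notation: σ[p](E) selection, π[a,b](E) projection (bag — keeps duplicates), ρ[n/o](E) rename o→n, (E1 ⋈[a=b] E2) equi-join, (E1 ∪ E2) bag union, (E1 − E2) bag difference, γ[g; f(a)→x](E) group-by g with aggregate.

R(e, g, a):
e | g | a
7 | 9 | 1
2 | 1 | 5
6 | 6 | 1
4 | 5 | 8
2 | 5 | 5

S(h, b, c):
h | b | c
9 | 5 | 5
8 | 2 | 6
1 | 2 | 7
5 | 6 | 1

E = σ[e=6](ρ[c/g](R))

Stepwise |·|:
  R → 5
  ρ[c/g](R) → 5
  σ[e=6](ρ[c/g](R)) → 1

|E| = 1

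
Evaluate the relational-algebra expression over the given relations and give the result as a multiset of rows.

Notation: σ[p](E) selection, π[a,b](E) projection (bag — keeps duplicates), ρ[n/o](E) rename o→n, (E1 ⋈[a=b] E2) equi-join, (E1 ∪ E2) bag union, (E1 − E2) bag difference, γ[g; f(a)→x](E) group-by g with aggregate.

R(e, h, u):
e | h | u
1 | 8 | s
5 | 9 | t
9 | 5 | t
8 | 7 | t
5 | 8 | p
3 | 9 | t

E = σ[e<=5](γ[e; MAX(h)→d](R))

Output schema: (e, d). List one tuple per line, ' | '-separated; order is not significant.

Stepwise |·|:
  R → 6
  γ[e; MAX(h)→d](R) → 5
  σ[e<=5](γ[e; MAX(h)→d](R)) → 3

== RESULT ==
e | d
1 | 8
3 | 9
5 | 9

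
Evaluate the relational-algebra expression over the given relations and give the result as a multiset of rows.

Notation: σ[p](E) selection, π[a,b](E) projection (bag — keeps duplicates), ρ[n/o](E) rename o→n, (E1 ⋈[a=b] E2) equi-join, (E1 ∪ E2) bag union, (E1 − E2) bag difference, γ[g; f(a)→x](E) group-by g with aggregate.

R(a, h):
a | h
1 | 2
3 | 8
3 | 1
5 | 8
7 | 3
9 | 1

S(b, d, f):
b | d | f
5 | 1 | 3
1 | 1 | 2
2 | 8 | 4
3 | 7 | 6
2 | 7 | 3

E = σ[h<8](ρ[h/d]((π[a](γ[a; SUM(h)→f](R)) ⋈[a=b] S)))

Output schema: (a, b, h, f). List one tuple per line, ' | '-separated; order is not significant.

Subexpression sizes:
  R → 6
  γ[a; SUM(h)→f](R) → 5
  π[a](γ[a; SUM(h)→f](R)) → 5
  S → 5
  (π[a](γ[a; SUM(h)→f](R)) ⋈[a=b] S) → 3
  ρ[h/d]((π[a](γ[a; SUM(h)→f](R)) ⋈[a=b] S)) → 3
  σ[h<8](ρ[h/d]((π[a](γ[a; SUM(h)→f](R)) ⋈[a=b] S))) → 3

== RESULT ==
a | b | h | f
1 | 1 | 1 | 2
3 | 3 | 7 | 6
5 | 5 | 1 | 3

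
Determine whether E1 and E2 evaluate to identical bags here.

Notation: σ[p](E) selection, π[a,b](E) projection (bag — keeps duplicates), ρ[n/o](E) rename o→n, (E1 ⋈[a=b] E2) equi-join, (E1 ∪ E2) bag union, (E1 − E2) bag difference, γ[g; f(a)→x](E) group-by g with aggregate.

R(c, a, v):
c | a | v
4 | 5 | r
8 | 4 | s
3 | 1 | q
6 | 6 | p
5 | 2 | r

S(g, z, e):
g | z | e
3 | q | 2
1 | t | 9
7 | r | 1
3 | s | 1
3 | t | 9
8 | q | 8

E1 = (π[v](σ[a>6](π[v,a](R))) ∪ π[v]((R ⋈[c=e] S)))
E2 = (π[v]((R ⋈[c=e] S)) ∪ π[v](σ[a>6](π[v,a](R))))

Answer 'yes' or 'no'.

E1 stepwise |·|:
  R → 5
  π[v,a](R) → 5
  σ[a>6](π[v,a](R)) → 0
  π[v](σ[a>6](π[v,a](R))) → 0
  R → 5
  S → 6
  (R ⋈[c=e] S) → 1
  π[v]((R ⋈[c=e] S)) → 1
  (π[v](σ[a>6](π[v,a](R))) ∪ π[v]((R ⋈[c=e] S))) → 1
E2 stepwise |·|:
  R → 5
  S → 6
  (R ⋈[c=e] S) → 1
  π[v]((R ⋈[c=e] S)) → 1
  R → 5
  π[v,a](R) → 5
  σ[a>6](π[v,a](R)) → 0
  π[v](σ[a>6](π[v,a](R))) → 0
  (π[v]((R ⋈[c=e] S)) ∪ π[v](σ[a>6](π[v,a](R)))) → 1

E1 and E2 produce the same multiset:
v
s

yes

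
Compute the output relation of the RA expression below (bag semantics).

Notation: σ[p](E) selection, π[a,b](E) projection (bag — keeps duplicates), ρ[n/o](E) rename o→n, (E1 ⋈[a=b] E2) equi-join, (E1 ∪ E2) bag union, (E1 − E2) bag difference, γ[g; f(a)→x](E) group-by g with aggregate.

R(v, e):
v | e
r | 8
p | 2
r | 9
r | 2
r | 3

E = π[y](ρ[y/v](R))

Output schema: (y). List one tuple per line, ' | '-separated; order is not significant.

Stepwise |·|:
  R → 5
  ρ[y/v](R) → 5
  π[y](ρ[y/v](R)) → 5

== RESULT ==
y
p
r
r
r
r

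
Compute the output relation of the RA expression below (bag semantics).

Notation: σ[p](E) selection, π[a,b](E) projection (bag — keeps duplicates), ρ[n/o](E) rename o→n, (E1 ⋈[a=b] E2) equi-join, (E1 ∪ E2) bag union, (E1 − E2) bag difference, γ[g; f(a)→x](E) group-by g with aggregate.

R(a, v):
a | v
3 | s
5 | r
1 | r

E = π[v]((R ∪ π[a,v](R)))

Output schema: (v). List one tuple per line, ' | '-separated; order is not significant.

Stepwise |·|:
  R → 3
  R → 3
  π[a,v](R) → 3
  (R ∪ π[a,v](R)) → 6
  π[v]((R ∪ π[a,v](R))) → 6

== RESULT ==
v
r
r
r
r
s
s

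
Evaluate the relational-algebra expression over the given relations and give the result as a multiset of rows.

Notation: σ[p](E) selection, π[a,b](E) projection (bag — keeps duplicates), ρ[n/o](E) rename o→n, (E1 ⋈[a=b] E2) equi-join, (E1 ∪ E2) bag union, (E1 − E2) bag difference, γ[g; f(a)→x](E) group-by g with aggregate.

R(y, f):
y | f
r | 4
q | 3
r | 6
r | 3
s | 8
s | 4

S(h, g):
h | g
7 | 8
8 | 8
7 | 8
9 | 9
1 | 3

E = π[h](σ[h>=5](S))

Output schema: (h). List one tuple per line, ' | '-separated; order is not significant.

Stepwise |·|:
  S → 5
  σ[h>=5](S) → 4
  π[h](σ[h>=5](S)) → 4

== RESULT ==
h
7
7
8
9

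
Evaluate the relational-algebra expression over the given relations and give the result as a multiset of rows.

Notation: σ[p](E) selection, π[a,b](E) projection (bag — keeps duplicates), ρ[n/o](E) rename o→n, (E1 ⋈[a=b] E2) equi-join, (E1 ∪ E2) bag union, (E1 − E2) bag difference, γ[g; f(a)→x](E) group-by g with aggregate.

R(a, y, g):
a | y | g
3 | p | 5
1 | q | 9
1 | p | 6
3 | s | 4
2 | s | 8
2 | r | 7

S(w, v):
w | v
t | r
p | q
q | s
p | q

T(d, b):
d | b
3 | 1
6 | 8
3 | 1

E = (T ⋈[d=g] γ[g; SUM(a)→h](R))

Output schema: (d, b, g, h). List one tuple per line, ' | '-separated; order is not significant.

Stepwise |·|:
  T → 3
  R → 6
  γ[g; SUM(a)→h](R) → 6
  (T ⋈[d=g] γ[g; SUM(a)→h](R)) → 1

== RESULT ==
d | b | g | h
6 | 8 | 6 | 1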